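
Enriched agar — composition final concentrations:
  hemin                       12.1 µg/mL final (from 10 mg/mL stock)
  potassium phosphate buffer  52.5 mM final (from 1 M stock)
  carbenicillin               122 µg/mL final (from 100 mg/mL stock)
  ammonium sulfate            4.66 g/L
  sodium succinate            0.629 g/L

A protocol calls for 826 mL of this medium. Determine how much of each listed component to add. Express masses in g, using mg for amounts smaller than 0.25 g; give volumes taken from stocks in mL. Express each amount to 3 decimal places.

hemin 0.999 mL; potassium phosphate buffer 43.365 mL; carbenicillin 1.008 mL; ammonium sulfate 3.849 g; sodium succinate 0.520 g

Scale factor relative to 1 L: 0.826.
hemin: V = C2·V2/C1 = 12.1 µg/mL × 826 mL ÷ 10000 µg/mL = 0.999 mL
potassium phosphate buffer: dilute stock: 52.5 mM × 826 mL ÷ 1000 mM = 43.365 mL
carbenicillin: C1V1 = C2V2 → 122 µg/mL × 826 mL ÷ 100000 µg/mL = 1.008 mL
ammonium sulfate: 4.66 g/L × 0.826 L = 3.849 g
sodium succinate: 0.629 g/L × 0.826 L = 0.520 g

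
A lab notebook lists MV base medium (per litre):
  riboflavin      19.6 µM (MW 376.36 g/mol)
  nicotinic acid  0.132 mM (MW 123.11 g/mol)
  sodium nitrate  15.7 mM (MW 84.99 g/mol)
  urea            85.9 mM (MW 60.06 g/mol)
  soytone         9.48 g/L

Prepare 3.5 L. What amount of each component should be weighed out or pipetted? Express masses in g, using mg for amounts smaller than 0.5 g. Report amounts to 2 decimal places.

riboflavin 25.82 mg; nicotinic acid 56.88 mg; sodium nitrate 4.67 g; urea 18.06 g; soytone 33.18 g

Working volume: 3.5 L.
riboflavin: 19.6 µmol/L × 376.36 g/mol × 3.5 L ÷ 1000 = 25.82 mg
nicotinic acid: 0.132 mmol/L × 123.11 mg/mmol × 3.5 L = 56.88 mg
sodium nitrate: 15.7 mmol/L × 84.99 g/mol × 3.5 L ÷ 1000 = 4.67 g
urea: 85.9 mmol/L × 60.06 g/mol × 3.5 L ÷ 1000 = 18.06 g
soytone: 9.48 g/L × 3.5 L = 33.18 g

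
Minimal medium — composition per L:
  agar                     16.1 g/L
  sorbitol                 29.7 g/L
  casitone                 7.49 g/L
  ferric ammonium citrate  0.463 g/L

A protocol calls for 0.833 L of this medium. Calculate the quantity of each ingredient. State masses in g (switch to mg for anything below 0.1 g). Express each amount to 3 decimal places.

Working volume: 0.833 L.
agar: 16.1 g/L × 0.833 L = 13.411 g
sorbitol: 29.7 g/L × 0.833 L = 24.740 g
casitone: 7.49 g/L × 0.833 L = 6.239 g
ferric ammonium citrate: 0.463 g/L × 0.833 L = 0.386 g

agar 13.411 g; sorbitol 24.740 g; casitone 6.239 g; ferric ammonium citrate 0.386 g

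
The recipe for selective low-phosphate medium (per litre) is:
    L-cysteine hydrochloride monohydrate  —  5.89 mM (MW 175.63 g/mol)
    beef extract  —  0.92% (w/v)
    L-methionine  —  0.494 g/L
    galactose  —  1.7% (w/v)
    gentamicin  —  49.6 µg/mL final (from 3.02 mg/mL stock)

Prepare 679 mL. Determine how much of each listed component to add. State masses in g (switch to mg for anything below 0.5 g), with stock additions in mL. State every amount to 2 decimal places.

L-cysteine hydrochloride monohydrate 0.70 g; beef extract 6.25 g; L-methionine 335.43 mg; galactose 11.54 g; gentamicin 11.15 mL

Scale factor relative to 1 L: 0.679.
L-cysteine hydrochloride monohydrate: 5.89 mmol/L × 175.63 g/mol × 0.679 L ÷ 1000 = 0.70 g
beef extract: 0.92% w/v = 9.2 g/L → 9.2 × 0.679 L = 6.25 g
L-methionine: 0.494 g/L × 0.679 L = 0.335426 g = 335.43 mg
galactose: 1.7 g per 100 mL × 679 mL ÷ 100 = 11.54 g
gentamicin: V = C2·V2/C1 = 49.6 µg/mL × 679 mL ÷ 3020 µg/mL = 11.15 mL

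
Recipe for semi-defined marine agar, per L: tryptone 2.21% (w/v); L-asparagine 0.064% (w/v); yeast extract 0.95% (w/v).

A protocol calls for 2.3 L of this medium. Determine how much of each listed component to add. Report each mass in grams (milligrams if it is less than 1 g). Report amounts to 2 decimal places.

tryptone 50.83 g; L-asparagine 1.47 g; yeast extract 21.85 g

Working volume: 2.3 L.
tryptone: 2.21 g per 100 mL × 2300 mL ÷ 100 = 50.83 g
L-asparagine: 0.064 g per 100 mL × 2300 mL ÷ 100 = 1.47 g
yeast extract: 0.95% w/v = 9.5 g/L → 9.5 × 2.3 L = 21.85 g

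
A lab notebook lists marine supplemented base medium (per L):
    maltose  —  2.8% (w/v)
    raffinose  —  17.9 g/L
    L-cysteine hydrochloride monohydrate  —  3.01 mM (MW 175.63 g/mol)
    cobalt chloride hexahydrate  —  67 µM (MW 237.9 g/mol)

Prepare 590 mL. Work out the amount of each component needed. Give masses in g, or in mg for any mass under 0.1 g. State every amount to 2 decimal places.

maltose 16.52 g; raffinose 10.56 g; L-cysteine hydrochloride monohydrate 0.31 g; cobalt chloride hexahydrate 9.40 mg

Working volume: 590 mL = 0.59 L.
maltose: 2.8 g per 100 mL × 590 mL ÷ 100 = 16.52 g
raffinose: 17.9 g/L × 0.59 L = 10.56 g
L-cysteine hydrochloride monohydrate: 3.01 mmol/L × 175.63 g/mol × 0.59 L ÷ 1000 = 0.31 g
cobalt chloride hexahydrate: 67 µmol/L × 237.9 g/mol × 0.59 L ÷ 1000 = 9.40 mg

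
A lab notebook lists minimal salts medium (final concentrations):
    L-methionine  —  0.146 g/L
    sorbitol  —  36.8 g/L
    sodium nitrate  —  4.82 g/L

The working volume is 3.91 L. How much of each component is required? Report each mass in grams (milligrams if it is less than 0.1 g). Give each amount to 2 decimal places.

Scale factor relative to 1 L: 3.91.
L-methionine: 0.146 g/L × 3.91 L = 0.57 g
sorbitol: 36.8 g/L × 3.91 L = 143.89 g
sodium nitrate: 4.82 g/L × 3.91 L = 18.85 g

L-methionine 0.57 g; sorbitol 143.89 g; sodium nitrate 18.85 g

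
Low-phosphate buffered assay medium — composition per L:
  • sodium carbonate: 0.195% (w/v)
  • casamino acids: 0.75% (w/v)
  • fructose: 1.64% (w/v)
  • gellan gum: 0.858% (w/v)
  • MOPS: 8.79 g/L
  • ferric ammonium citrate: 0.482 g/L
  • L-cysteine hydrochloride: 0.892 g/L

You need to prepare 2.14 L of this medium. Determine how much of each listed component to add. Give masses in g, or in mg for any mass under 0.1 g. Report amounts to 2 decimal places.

Working volume: 2.14 L.
sodium carbonate: 0.195% w/v = 1.95 g/L → 1.95 × 2.14 L = 4.17 g
casamino acids: 0.75 g per 100 mL × 2140 mL ÷ 100 = 16.05 g
fructose: 1.64% w/v = 16.4 g/L → 16.4 × 2.14 L = 35.10 g
gellan gum: 0.858 g per 100 mL × 2140 mL ÷ 100 = 18.36 g
MOPS: 8.79 g/L × 2.14 L = 18.81 g
ferric ammonium citrate: 0.482 g/L × 2.14 L = 1.03 g
L-cysteine hydrochloride: 0.892 g/L × 2.14 L = 1.91 g

sodium carbonate 4.17 g; casamino acids 16.05 g; fructose 35.10 g; gellan gum 18.36 g; MOPS 18.81 g; ferric ammonium citrate 1.03 g; L-cysteine hydrochloride 1.91 g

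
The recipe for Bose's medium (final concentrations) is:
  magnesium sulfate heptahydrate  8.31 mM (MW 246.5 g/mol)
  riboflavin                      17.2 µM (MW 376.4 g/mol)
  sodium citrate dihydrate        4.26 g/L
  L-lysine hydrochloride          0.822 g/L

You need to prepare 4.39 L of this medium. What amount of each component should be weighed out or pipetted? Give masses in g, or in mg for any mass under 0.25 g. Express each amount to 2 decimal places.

Scale factor relative to 1 L: 4.39.
magnesium sulfate heptahydrate: 8.31 mmol/L × 246.5 g/mol × 4.39 L ÷ 1000 = 8.99 g
riboflavin: 17.2 µmol/L × 376.4 g/mol × 4.39 L ÷ 1000 = 28.42 mg
sodium citrate dihydrate: 4.26 g/L × 4.39 L = 18.70 g
L-lysine hydrochloride: 0.822 g/L × 4.39 L = 3.61 g

magnesium sulfate heptahydrate 8.99 g; riboflavin 28.42 mg; sodium citrate dihydrate 18.70 g; L-lysine hydrochloride 3.61 g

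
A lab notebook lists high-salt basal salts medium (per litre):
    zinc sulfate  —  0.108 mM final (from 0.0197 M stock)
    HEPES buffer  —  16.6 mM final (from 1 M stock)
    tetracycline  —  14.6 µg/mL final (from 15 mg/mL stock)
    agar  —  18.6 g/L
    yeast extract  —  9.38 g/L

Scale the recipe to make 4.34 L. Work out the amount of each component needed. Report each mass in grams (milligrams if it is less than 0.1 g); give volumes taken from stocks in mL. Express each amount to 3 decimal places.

Scale factor relative to 1 L: 4.34.
zinc sulfate: C1V1 = C2V2 → 0.108 mM × 4340 mL ÷ 19.7 mM = 23.793 mL
HEPES buffer: C1V1 = C2V2 → 16.6 mM × 4340 mL ÷ 1000 mM = 72.044 mL
tetracycline: V = C2·V2/C1 = 14.6 µg/mL × 4340 mL ÷ 15000 µg/mL = 4.224 mL
agar: 18.6 g/L × 4.34 L = 80.724 g
yeast extract: 9.38 g/L × 4.34 L = 40.709 g

zinc sulfate 23.793 mL; HEPES buffer 72.044 mL; tetracycline 4.224 mL; agar 80.724 g; yeast extract 40.709 g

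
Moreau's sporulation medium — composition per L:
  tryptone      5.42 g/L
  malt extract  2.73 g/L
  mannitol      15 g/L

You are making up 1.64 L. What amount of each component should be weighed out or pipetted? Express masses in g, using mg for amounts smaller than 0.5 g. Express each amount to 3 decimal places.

Scale factor relative to 1 L: 1.64.
tryptone: 5.42 g/L × 1.64 L = 8.889 g
malt extract: 2.73 g/L × 1.64 L = 4.477 g
mannitol: 15 g/L × 1.64 L = 24.600 g

tryptone 8.889 g; malt extract 4.477 g; mannitol 24.600 g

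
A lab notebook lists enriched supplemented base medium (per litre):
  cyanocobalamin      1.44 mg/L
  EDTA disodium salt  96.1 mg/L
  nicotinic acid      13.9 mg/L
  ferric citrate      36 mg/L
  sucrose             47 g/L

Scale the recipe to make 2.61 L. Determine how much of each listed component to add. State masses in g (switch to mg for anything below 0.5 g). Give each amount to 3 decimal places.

cyanocobalamin 3.758 mg; EDTA disodium salt 250.821 mg; nicotinic acid 36.279 mg; ferric citrate 93.960 mg; sucrose 122.670 g

Scale factor relative to 1 L: 2.61.
cyanocobalamin: 1.44 mg/L × 2.61 L = 3.758 mg
EDTA disodium salt: 96.1 mg/L × 2.61 L = 250.821 mg
nicotinic acid: 13.9 mg/L × 2.61 L = 36.279 mg
ferric citrate: 36 mg/L × 2.61 L = 93.960 mg
sucrose: 47 g/L × 2.61 L = 122.670 g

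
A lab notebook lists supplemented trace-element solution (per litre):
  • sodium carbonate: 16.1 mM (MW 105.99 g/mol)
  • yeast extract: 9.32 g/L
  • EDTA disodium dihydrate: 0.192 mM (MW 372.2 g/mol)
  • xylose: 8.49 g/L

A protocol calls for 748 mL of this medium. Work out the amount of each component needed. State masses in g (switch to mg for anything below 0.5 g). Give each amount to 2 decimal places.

Target volume = 748 mL = 0.748 L.
sodium carbonate: 16.1 mmol/L × 105.99 g/mol × 0.748 L ÷ 1000 = 1.28 g
yeast extract: 9.32 g/L × 0.748 L = 6.97 g
EDTA disodium dihydrate: 0.192 mmol/L × 372.2 mg/mmol × 0.748 L = 53.45 mg
xylose: 8.49 g/L × 0.748 L = 6.35 g

sodium carbonate 1.28 g; yeast extract 6.97 g; EDTA disodium dihydrate 53.45 mg; xylose 6.35 g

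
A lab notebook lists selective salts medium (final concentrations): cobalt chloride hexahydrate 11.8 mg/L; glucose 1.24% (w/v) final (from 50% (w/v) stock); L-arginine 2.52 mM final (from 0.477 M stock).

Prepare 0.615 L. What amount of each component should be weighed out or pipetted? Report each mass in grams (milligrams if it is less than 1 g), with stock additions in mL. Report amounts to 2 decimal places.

cobalt chloride hexahydrate 7.26 mg; glucose 15.25 mL; L-arginine 3.25 mL

Scale factor relative to 1 L: 0.615.
cobalt chloride hexahydrate: 11.8 mg/L × 0.615 L = 7.26 mg
glucose: dilute stock: 1.24% ÷ 50% × 615 mL = 15.25 mL
L-arginine: V = C2·V2/C1 = 2.52 mM × 615 mL ÷ 477 mM = 3.25 mL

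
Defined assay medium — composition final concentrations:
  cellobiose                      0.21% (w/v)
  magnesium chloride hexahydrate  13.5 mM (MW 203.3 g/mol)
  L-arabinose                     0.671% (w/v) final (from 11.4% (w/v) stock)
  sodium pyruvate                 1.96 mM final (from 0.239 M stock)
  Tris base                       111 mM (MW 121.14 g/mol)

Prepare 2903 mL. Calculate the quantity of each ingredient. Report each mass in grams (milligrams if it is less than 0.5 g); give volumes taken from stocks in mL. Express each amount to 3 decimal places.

Target volume = 2903 mL = 2.903 L.
cellobiose: 0.21 g per 100 mL × 2903 mL ÷ 100 = 6.096 g
magnesium chloride hexahydrate: 13.5 mmol/L × 203.3 g/mol × 2.903 L ÷ 1000 = 7.967 g
L-arabinose: V = C2·V2/C1 = 0.671% ÷ 11.4% × 2903 mL = 170.870 mL
sodium pyruvate: C1V1 = C2V2 → 1.96 mM × 2903 mL ÷ 239 mM = 23.807 mL
Tris base: 111 mmol/L × 121.14 g/mol × 2.903 L ÷ 1000 = 39.035 g

cellobiose 6.096 g; magnesium chloride hexahydrate 7.967 g; L-arabinose 170.870 mL; sodium pyruvate 23.807 mL; Tris base 39.035 g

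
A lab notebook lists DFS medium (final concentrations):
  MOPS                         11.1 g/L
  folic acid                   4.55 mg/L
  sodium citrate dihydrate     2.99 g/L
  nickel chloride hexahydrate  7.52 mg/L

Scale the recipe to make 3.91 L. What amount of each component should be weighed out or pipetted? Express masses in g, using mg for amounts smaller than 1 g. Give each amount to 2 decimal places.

MOPS 43.40 g; folic acid 17.79 mg; sodium citrate dihydrate 11.69 g; nickel chloride hexahydrate 29.40 mg

Working volume: 3.91 L.
MOPS: 11.1 g/L × 3.91 L = 43.40 g
folic acid: 4.55 mg/L × 3.91 L = 17.79 mg
sodium citrate dihydrate: 2.99 g/L × 3.91 L = 11.69 g
nickel chloride hexahydrate: 7.52 mg/L × 3.91 L = 29.40 mg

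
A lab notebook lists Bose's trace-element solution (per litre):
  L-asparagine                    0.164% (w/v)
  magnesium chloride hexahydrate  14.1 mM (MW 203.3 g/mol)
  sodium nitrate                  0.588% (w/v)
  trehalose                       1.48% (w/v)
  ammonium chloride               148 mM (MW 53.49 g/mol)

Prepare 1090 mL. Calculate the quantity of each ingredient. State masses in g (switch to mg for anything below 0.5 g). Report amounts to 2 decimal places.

L-asparagine 1.79 g; magnesium chloride hexahydrate 3.12 g; sodium nitrate 6.41 g; trehalose 16.13 g; ammonium chloride 8.63 g

Working volume: 1090 mL = 1.09 L.
L-asparagine: 0.164 g per 100 mL × 1090 mL ÷ 100 = 1.79 g
magnesium chloride hexahydrate: 14.1 mmol/L × 203.3 g/mol × 1.09 L ÷ 1000 = 3.12 g
sodium nitrate: 0.588 g per 100 mL × 1090 mL ÷ 100 = 6.41 g
trehalose: 1.48 g per 100 mL × 1090 mL ÷ 100 = 16.13 g
ammonium chloride: 148 mmol/L × 53.49 g/mol × 1.09 L ÷ 1000 = 8.63 g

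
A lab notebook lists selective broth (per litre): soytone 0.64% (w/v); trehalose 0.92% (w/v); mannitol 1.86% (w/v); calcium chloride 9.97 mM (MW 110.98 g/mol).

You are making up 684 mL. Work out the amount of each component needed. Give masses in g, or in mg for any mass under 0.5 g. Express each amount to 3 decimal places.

Target volume = 684 mL = 0.684 L.
soytone: 0.64% w/v = 6.4 g/L → 6.4 × 0.684 L = 4.378 g
trehalose: 0.92 g per 100 mL × 684 mL ÷ 100 = 6.293 g
mannitol: 1.86 g per 100 mL × 684 mL ÷ 100 = 12.722 g
calcium chloride: 9.97 mmol/L × 110.98 g/mol × 0.684 L ÷ 1000 = 0.757 g

soytone 4.378 g; trehalose 6.293 g; mannitol 12.722 g; calcium chloride 0.757 g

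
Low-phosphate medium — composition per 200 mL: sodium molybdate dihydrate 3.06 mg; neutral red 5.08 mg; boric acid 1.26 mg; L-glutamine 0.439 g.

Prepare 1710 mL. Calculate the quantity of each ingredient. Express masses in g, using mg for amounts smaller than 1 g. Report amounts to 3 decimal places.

Ratio of target to recipe volume: 1710 / 200 = 8.55.
sodium molybdate dihydrate: 3.06 mg × (1710 mL / 200 mL) = 26.163 mg
neutral red: 5.08 mg × (1710 mL / 200 mL) = 43.434 mg
boric acid: 1.26 mg × (1710 mL / 200 mL) = 10.773 mg
L-glutamine: 0.439 g × (1710 mL / 200 mL) = 3.753 g

sodium molybdate dihydrate 26.163 mg; neutral red 43.434 mg; boric acid 10.773 mg; L-glutamine 3.753 g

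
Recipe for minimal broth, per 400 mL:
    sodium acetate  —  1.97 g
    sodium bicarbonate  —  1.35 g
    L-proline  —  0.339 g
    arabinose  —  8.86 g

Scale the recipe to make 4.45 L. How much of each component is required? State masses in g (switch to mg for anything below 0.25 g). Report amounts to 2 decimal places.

Ratio of target to recipe volume: 4450 / 400 = 11.125.
sodium acetate: 1.97 g × (4450 mL / 400 mL) = 21.92 g
sodium bicarbonate: 1.35 g × (4450 mL / 400 mL) = 15.02 g
L-proline: 0.339 g × (4450 mL / 400 mL) = 3.77 g
arabinose: 8.86 g × (4450 mL / 400 mL) = 98.57 g

sodium acetate 21.92 g; sodium bicarbonate 15.02 g; L-proline 3.77 g; arabinose 98.57 g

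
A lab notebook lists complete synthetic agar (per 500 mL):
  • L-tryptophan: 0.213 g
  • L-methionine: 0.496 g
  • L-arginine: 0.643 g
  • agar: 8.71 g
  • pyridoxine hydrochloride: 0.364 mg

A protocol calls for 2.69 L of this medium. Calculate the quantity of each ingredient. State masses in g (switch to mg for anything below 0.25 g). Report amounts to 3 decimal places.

Scale factor = 2690 mL / 500 mL = 5.38.
L-tryptophan: 0.213 g × (2690 mL / 500 mL) = 1.146 g
L-methionine: 0.496 g × (2690 mL / 500 mL) = 2.668 g
L-arginine: 0.643 g × (2690 mL / 500 mL) = 3.459 g
agar: 8.71 g × (2690 mL / 500 mL) = 46.860 g
pyridoxine hydrochloride: 0.364 mg × (2690 mL / 500 mL) = 1.958 mg

L-tryptophan 1.146 g; L-methionine 2.668 g; L-arginine 3.459 g; agar 46.860 g; pyridoxine hydrochloride 1.958 mg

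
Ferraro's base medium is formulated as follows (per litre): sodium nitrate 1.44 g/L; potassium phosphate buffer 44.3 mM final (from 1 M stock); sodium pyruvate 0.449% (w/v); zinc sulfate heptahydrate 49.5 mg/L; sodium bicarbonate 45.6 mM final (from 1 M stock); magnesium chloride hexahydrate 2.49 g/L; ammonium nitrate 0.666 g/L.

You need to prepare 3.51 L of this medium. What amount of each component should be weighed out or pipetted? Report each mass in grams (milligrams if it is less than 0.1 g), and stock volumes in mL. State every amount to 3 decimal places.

Scale factor relative to 1 L: 3.51.
sodium nitrate: 1.44 g/L × 3.51 L = 5.054 g
potassium phosphate buffer: V = C2·V2/C1 = 44.3 mM × 3510 mL ÷ 1000 mM = 155.493 mL
sodium pyruvate: 0.449 g per 100 mL × 3510 mL ÷ 100 = 15.760 g
zinc sulfate heptahydrate: 49.5 mg/L × 3.51 L = 173.745 mg = 0.174 g
sodium bicarbonate: dilute stock: 45.6 mM × 3510 mL ÷ 1000 mM = 160.056 mL
magnesium chloride hexahydrate: 2.49 g/L × 3.51 L = 8.740 g
ammonium nitrate: 0.666 g/L × 3.51 L = 2.338 g

sodium nitrate 5.054 g; potassium phosphate buffer 155.493 mL; sodium pyruvate 15.760 g; zinc sulfate heptahydrate 0.174 g; sodium bicarbonate 160.056 mL; magnesium chloride hexahydrate 8.740 g; ammonium nitrate 2.338 g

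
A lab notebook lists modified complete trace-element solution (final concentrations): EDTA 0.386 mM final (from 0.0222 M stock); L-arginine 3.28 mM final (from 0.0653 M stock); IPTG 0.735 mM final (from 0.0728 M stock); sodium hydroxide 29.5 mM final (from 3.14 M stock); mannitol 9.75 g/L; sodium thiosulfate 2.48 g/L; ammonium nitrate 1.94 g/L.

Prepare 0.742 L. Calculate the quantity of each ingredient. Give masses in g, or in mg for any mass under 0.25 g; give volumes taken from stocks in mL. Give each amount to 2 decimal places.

EDTA 12.90 mL; L-arginine 37.27 mL; IPTG 7.49 mL; sodium hydroxide 6.97 mL; mannitol 7.23 g; sodium thiosulfate 1.84 g; ammonium nitrate 1.44 g

Working volume: 0.742 L.
EDTA: C1V1 = C2V2 → 0.386 mM × 742 mL ÷ 22.2 mM = 12.90 mL
L-arginine: dilute stock: 3.28 mM × 742 mL ÷ 65.3 mM = 37.27 mL
IPTG: C1V1 = C2V2 → 0.735 mM × 742 mL ÷ 72.8 mM = 7.49 mL
sodium hydroxide: V = C2·V2/C1 = 29.5 mM × 742 mL ÷ 3140 mM = 6.97 mL
mannitol: 9.75 g/L × 0.742 L = 7.23 g
sodium thiosulfate: 2.48 g/L × 0.742 L = 1.84 g
ammonium nitrate: 1.94 g/L × 0.742 L = 1.44 g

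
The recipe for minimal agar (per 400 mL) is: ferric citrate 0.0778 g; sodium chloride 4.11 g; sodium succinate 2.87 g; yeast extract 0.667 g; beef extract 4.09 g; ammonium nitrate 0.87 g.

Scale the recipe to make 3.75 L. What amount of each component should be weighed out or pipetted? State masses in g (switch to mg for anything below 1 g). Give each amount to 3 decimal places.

ferric citrate 729.375 mg; sodium chloride 38.531 g; sodium succinate 26.906 g; yeast extract 6.253 g; beef extract 38.344 g; ammonium nitrate 8.156 g

Ratio of target to recipe volume: 3750 / 400 = 9.375.
ferric citrate: 0.0778 g × (3750 mL / 400 mL) = 0.729375 g = 729.375 mg
sodium chloride: 4.11 g × (3750 mL / 400 mL) = 38.531 g
sodium succinate: 2.87 g × (3750 mL / 400 mL) = 26.906 g
yeast extract: 0.667 g × (3750 mL / 400 mL) = 6.253 g
beef extract: 4.09 g × (3750 mL / 400 mL) = 38.344 g
ammonium nitrate: 0.87 g × (3750 mL / 400 mL) = 8.156 g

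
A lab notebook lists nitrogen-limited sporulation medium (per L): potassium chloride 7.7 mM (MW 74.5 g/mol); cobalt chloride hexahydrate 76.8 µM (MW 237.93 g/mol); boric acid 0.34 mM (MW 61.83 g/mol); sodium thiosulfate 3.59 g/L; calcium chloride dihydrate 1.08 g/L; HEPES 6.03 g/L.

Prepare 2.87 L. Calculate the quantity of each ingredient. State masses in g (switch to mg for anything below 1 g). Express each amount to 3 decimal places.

potassium chloride 1.646 g; cobalt chloride hexahydrate 52.444 mg; boric acid 60.334 mg; sodium thiosulfate 10.303 g; calcium chloride dihydrate 3.100 g; HEPES 17.306 g

Working volume: 2.87 L.
potassium chloride: 7.7 mmol/L × 74.5 g/mol × 2.87 L ÷ 1000 = 1.646 g
cobalt chloride hexahydrate: 76.8 µmol/L × 237.93 g/mol × 2.87 L ÷ 1000 = 52.444 mg
boric acid: 0.34 mmol/L × 61.83 mg/mmol × 2.87 L = 60.334 mg
sodium thiosulfate: 3.59 g/L × 2.87 L = 10.303 g
calcium chloride dihydrate: 1.08 g/L × 2.87 L = 3.100 g
HEPES: 6.03 g/L × 2.87 L = 17.306 g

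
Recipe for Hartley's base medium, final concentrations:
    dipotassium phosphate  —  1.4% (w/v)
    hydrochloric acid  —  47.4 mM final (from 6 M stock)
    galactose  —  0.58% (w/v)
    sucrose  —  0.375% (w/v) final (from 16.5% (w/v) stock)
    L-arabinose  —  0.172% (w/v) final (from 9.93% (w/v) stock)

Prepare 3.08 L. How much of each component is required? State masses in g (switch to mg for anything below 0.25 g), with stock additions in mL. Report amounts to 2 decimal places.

Scale factor relative to 1 L: 3.08.
dipotassium phosphate: 1.4% w/v = 14 g/L → 14 × 3.08 L = 43.12 g
hydrochloric acid: C1V1 = C2V2 → 47.4 mM × 3080 mL ÷ 6000 mM = 24.33 mL
galactose: 0.58% w/v = 5.8 g/L → 5.8 × 3.08 L = 17.86 g
sucrose: C1V1 = C2V2 → 0.375% ÷ 16.5% × 3080 mL = 70.00 mL
L-arabinose: V = C2·V2/C1 = 0.172% ÷ 9.93% × 3080 mL = 53.35 mL

dipotassium phosphate 43.12 g; hydrochloric acid 24.33 mL; galactose 17.86 g; sucrose 70.00 mL; L-arabinose 53.35 mL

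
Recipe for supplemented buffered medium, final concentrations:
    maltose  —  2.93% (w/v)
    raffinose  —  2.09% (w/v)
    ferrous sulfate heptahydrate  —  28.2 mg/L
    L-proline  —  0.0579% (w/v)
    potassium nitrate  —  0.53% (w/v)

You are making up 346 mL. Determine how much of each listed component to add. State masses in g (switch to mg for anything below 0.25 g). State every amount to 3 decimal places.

maltose 10.138 g; raffinose 7.231 g; ferrous sulfate heptahydrate 9.757 mg; L-proline 200.334 mg; potassium nitrate 1.834 g

Working volume: 346 mL = 0.346 L.
maltose: 2.93 g per 100 mL × 346 mL ÷ 100 = 10.138 g
raffinose: 2.09 g per 100 mL × 346 mL ÷ 100 = 7.231 g
ferrous sulfate heptahydrate: 28.2 mg/L × 0.346 L = 9.757 mg
L-proline: 0.0579 g per 100 mL × 346 mL ÷ 100 = 0.200334 g = 200.334 mg
potassium nitrate: 0.53% w/v = 5.3 g/L → 5.3 × 0.346 L = 1.834 g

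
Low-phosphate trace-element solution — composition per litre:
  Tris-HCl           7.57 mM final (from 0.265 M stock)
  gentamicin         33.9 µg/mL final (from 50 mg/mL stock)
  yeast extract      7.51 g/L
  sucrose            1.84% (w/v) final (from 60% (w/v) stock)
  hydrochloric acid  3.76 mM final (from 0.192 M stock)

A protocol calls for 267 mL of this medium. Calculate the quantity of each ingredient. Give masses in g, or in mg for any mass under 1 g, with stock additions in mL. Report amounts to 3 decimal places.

Working volume: 267 mL = 0.267 L.
Tris-HCl: V = C2·V2/C1 = 7.57 mM × 267 mL ÷ 265 mM = 7.627 mL
gentamicin: C1V1 = C2V2 → 33.9 µg/mL × 267 mL ÷ 50000 µg/mL = 0.181 mL
yeast extract: 7.51 g/L × 0.267 L = 2.005 g
sucrose: dilute stock: 1.84% ÷ 60% × 267 mL = 8.188 mL
hydrochloric acid: dilute stock: 3.76 mM × 267 mL ÷ 192 mM = 5.229 mL

Tris-HCl 7.627 mL; gentamicin 0.181 mL; yeast extract 2.005 g; sucrose 8.188 mL; hydrochloric acid 5.229 mL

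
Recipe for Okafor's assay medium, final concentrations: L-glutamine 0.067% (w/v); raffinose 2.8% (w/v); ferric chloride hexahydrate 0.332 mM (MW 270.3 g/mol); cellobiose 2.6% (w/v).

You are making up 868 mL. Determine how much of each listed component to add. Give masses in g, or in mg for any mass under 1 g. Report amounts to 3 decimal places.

L-glutamine 581.560 mg; raffinose 24.304 g; ferric chloride hexahydrate 77.894 mg; cellobiose 22.568 g

Working volume: 868 mL = 0.868 L.
L-glutamine: 0.067% w/v = 0.67 g/L → 0.67 × 0.868 L = 0.58156 g = 581.560 mg
raffinose: 2.8% w/v = 28 g/L → 28 × 0.868 L = 24.304 g
ferric chloride hexahydrate: 0.332 mmol/L × 270.3 mg/mmol × 0.868 L = 77.894 mg
cellobiose: 2.6% w/v = 26 g/L → 26 × 0.868 L = 22.568 g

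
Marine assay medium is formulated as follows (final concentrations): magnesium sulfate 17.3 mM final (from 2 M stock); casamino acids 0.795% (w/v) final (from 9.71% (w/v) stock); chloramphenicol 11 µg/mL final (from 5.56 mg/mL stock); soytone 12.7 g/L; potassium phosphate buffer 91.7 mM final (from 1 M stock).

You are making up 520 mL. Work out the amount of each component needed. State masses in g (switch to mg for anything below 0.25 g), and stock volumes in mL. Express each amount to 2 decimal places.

Scale factor relative to 1 L: 0.52.
magnesium sulfate: dilute stock: 17.3 mM × 520 mL ÷ 2000 mM = 4.50 mL
casamino acids: V = C2·V2/C1 = 0.795% ÷ 9.71% × 520 mL = 42.57 mL
chloramphenicol: C1V1 = C2V2 → 11 µg/mL × 520 mL ÷ 5560 µg/mL = 1.03 mL
soytone: 12.7 g/L × 0.52 L = 6.60 g
potassium phosphate buffer: C1V1 = C2V2 → 91.7 mM × 520 mL ÷ 1000 mM = 47.68 mL

magnesium sulfate 4.50 mL; casamino acids 42.57 mL; chloramphenicol 1.03 mL; soytone 6.60 g; potassium phosphate buffer 47.68 mL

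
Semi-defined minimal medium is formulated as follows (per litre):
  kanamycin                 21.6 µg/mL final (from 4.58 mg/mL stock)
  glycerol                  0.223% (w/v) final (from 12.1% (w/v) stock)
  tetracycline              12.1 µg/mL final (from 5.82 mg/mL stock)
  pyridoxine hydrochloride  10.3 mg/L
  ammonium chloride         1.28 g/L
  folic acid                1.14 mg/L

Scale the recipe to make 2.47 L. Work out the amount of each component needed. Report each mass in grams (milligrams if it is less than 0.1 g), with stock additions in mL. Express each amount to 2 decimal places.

kanamycin 11.65 mL; glycerol 45.52 mL; tetracycline 5.14 mL; pyridoxine hydrochloride 25.44 mg; ammonium chloride 3.16 g; folic acid 2.82 mg

Scale factor relative to 1 L: 2.47.
kanamycin: V = C2·V2/C1 = 21.6 µg/mL × 2470 mL ÷ 4580 µg/mL = 11.65 mL
glycerol: dilute stock: 0.223% ÷ 12.1% × 2470 mL = 45.52 mL
tetracycline: V = C2·V2/C1 = 12.1 µg/mL × 2470 mL ÷ 5820 µg/mL = 5.14 mL
pyridoxine hydrochloride: 10.3 mg/L × 2.47 L = 25.44 mg
ammonium chloride: 1.28 g/L × 2.47 L = 3.16 g
folic acid: 1.14 mg/L × 2.47 L = 2.82 mg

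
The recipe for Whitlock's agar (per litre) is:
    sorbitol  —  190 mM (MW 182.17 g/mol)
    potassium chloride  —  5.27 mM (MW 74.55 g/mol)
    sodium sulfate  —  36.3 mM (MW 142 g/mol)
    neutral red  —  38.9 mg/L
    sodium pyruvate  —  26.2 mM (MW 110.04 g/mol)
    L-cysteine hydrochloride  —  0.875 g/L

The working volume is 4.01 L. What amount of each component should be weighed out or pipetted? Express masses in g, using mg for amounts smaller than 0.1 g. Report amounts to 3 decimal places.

sorbitol 138.795 g; potassium chloride 1.575 g; sodium sulfate 20.670 g; neutral red 0.156 g; sodium pyruvate 11.561 g; L-cysteine hydrochloride 3.509 g

Scale factor relative to 1 L: 4.01.
sorbitol: 190 mmol/L × 182.17 g/mol × 4.01 L ÷ 1000 = 138.795 g
potassium chloride: 5.27 mmol/L × 74.55 g/mol × 4.01 L ÷ 1000 = 1.575 g
sodium sulfate: 36.3 mmol/L × 142 g/mol × 4.01 L ÷ 1000 = 20.670 g
neutral red: 38.9 mg/L × 4.01 L = 155.989 mg = 0.156 g
sodium pyruvate: 26.2 mmol/L × 110.04 g/mol × 4.01 L ÷ 1000 = 11.561 g
L-cysteine hydrochloride: 0.875 g/L × 4.01 L = 3.509 g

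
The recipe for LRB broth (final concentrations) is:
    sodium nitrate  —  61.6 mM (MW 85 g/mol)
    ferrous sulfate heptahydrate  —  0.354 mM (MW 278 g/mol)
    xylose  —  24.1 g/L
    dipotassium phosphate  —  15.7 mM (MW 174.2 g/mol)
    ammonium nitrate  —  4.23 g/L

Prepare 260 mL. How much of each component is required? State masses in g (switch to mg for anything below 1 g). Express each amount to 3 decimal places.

sodium nitrate 1.361 g; ferrous sulfate heptahydrate 25.587 mg; xylose 6.266 g; dipotassium phosphate 711.084 mg; ammonium nitrate 1.100 g

Working volume: 260 mL = 0.26 L.
sodium nitrate: 61.6 mmol/L × 85 g/mol × 0.26 L ÷ 1000 = 1.361 g
ferrous sulfate heptahydrate: 0.354 mmol/L × 278 mg/mmol × 0.26 L = 25.587 mg
xylose: 24.1 g/L × 0.26 L = 6.266 g
dipotassium phosphate: 15.7 mmol/L × 174.2 mg/mmol × 0.26 L = 711.084 mg
ammonium nitrate: 4.23 g/L × 0.26 L = 1.100 g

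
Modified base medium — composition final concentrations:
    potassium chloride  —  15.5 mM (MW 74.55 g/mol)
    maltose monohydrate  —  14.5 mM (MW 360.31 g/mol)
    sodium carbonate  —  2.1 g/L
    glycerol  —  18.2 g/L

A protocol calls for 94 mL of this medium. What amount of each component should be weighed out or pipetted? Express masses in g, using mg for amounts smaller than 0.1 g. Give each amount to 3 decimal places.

potassium chloride 0.109 g; maltose monohydrate 0.491 g; sodium carbonate 0.197 g; glycerol 1.711 g

Working volume: 94 mL = 0.094 L.
potassium chloride: 15.5 mmol/L × 74.55 g/mol × 0.094 L ÷ 1000 = 0.109 g
maltose monohydrate: 14.5 mmol/L × 360.31 g/mol × 0.094 L ÷ 1000 = 0.491 g
sodium carbonate: 2.1 g/L × 0.094 L = 0.197 g
glycerol: 18.2 g/L × 0.094 L = 1.711 g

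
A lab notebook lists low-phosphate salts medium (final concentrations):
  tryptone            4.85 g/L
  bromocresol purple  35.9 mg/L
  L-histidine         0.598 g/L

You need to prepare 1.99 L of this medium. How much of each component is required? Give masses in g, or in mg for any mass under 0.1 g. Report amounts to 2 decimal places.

Scale factor relative to 1 L: 1.99.
tryptone: 4.85 g/L × 1.99 L = 9.65 g
bromocresol purple: 35.9 mg/L × 1.99 L = 71.44 mg
L-histidine: 0.598 g/L × 1.99 L = 1.19 g

tryptone 9.65 g; bromocresol purple 71.44 mg; L-histidine 1.19 g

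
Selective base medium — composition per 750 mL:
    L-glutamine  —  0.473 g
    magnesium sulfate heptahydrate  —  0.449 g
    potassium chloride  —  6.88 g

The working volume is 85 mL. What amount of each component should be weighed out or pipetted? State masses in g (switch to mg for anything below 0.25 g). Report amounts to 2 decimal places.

Ratio of target to recipe volume: 85 / 750 = 0.113333.
L-glutamine: 0.473 g × (85 mL / 750 mL) = 0.0536067 g = 53.61 mg
magnesium sulfate heptahydrate: 0.449 g × (85 mL / 750 mL) = 0.0508867 g = 50.89 mg
potassium chloride: 6.88 g × (85 mL / 750 mL) = 0.78 g

L-glutamine 53.61 mg; magnesium sulfate heptahydrate 50.89 mg; potassium chloride 0.78 g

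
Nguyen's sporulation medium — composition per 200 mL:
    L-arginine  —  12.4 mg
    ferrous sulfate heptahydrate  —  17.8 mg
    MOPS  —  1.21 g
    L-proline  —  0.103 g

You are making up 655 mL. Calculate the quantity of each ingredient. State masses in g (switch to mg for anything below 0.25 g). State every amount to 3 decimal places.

Scale factor = 655 mL / 200 mL = 3.275.
L-arginine: 12.4 mg × (655 mL / 200 mL) = 40.610 mg
ferrous sulfate heptahydrate: 17.8 mg × (655 mL / 200 mL) = 58.295 mg
MOPS: 1.21 g × (655 mL / 200 mL) = 3.963 g
L-proline: 0.103 g × (655 mL / 200 mL) = 0.337 g

L-arginine 40.610 mg; ferrous sulfate heptahydrate 58.295 mg; MOPS 3.963 g; L-proline 0.337 g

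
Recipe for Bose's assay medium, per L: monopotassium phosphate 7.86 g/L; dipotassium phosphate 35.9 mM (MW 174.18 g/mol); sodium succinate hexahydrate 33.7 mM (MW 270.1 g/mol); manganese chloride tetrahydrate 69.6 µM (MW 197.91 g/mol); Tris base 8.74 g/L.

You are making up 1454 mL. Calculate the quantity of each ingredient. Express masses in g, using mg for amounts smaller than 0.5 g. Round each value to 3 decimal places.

Scale factor relative to 1 L: 1.454.
monopotassium phosphate: 7.86 g/L × 1.454 L = 11.428 g
dipotassium phosphate: 35.9 mmol/L × 174.18 g/mol × 1.454 L ÷ 1000 = 9.092 g
sodium succinate hexahydrate: 33.7 mmol/L × 270.1 g/mol × 1.454 L ÷ 1000 = 13.235 g
manganese chloride tetrahydrate: 69.6 µmol/L × 197.91 g/mol × 1.454 L ÷ 1000 = 20.028 mg
Tris base: 8.74 g/L × 1.454 L = 12.708 g

monopotassium phosphate 11.428 g; dipotassium phosphate 9.092 g; sodium succinate hexahydrate 13.235 g; manganese chloride tetrahydrate 20.028 mg; Tris base 12.708 g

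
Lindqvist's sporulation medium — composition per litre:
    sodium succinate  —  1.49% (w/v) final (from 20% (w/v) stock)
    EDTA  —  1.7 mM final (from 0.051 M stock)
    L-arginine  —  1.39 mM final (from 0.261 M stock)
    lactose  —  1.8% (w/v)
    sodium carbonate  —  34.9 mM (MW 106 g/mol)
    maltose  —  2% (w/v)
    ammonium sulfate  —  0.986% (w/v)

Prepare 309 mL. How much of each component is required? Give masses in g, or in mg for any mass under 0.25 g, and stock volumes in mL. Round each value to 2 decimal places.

sodium succinate 23.02 mL; EDTA 10.30 mL; L-arginine 1.65 mL; lactose 5.56 g; sodium carbonate 1.14 g; maltose 6.18 g; ammonium sulfate 3.05 g

Scale factor relative to 1 L: 0.309.
sodium succinate: C1V1 = C2V2 → 1.49% ÷ 20% × 309 mL = 23.02 mL
EDTA: V = C2·V2/C1 = 1.7 mM × 309 mL ÷ 51 mM = 10.30 mL
L-arginine: dilute stock: 1.39 mM × 309 mL ÷ 261 mM = 1.65 mL
lactose: 1.8% w/v = 18 g/L → 18 × 0.309 L = 5.56 g
sodium carbonate: 34.9 mmol/L × 106 g/mol × 0.309 L ÷ 1000 = 1.14 g
maltose: 2% w/v = 20 g/L → 20 × 0.309 L = 6.18 g
ammonium sulfate: 0.986% w/v = 9.86 g/L → 9.86 × 0.309 L = 3.05 g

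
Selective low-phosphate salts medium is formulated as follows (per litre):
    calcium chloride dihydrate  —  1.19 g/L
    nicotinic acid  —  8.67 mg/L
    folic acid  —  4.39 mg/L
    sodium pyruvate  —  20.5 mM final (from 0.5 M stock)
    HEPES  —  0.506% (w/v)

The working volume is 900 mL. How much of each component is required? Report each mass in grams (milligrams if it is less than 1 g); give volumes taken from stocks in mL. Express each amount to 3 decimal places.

Scale factor relative to 1 L: 0.9.
calcium chloride dihydrate: 1.19 g/L × 0.9 L = 1.071 g
nicotinic acid: 8.67 mg/L × 0.9 L = 7.803 mg
folic acid: 4.39 mg/L × 0.9 L = 3.951 mg
sodium pyruvate: C1V1 = C2V2 → 20.5 mM × 900 mL ÷ 500 mM = 36.900 mL
HEPES: 0.506% w/v = 5.06 g/L → 5.06 × 0.9 L = 4.554 g

calcium chloride dihydrate 1.071 g; nicotinic acid 7.803 mg; folic acid 3.951 mg; sodium pyruvate 36.900 mL; HEPES 4.554 g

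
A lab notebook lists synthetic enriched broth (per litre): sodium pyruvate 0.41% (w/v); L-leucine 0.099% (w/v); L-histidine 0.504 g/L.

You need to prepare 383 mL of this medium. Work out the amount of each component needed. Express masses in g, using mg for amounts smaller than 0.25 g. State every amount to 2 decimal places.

Working volume: 383 mL = 0.383 L.
sodium pyruvate: 0.41 g per 100 mL × 383 mL ÷ 100 = 1.57 g
L-leucine: 0.099% w/v = 0.99 g/L → 0.99 × 0.383 L = 0.38 g
L-histidine: 0.504 g/L × 0.383 L = 0.193032 g = 193.03 mg

sodium pyruvate 1.57 g; L-leucine 0.38 g; L-histidine 193.03 mg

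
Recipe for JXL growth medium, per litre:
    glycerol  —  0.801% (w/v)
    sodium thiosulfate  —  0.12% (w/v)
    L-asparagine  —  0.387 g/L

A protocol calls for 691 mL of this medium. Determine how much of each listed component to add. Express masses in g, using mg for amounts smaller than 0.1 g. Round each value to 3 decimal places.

glycerol 5.535 g; sodium thiosulfate 0.829 g; L-asparagine 0.267 g

Target volume = 691 mL = 0.691 L.
glycerol: 0.801% w/v = 8.01 g/L → 8.01 × 0.691 L = 5.535 g
sodium thiosulfate: 0.12 g per 100 mL × 691 mL ÷ 100 = 0.829 g
L-asparagine: 0.387 g/L × 0.691 L = 0.267 g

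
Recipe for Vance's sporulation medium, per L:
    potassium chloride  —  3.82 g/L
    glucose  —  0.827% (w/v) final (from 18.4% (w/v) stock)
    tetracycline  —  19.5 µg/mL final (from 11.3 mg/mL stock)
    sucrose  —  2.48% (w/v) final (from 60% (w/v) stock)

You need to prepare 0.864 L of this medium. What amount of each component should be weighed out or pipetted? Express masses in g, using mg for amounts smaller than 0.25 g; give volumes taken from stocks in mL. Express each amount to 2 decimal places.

Working volume: 0.864 L.
potassium chloride: 3.82 g/L × 0.864 L = 3.30 g
glucose: C1V1 = C2V2 → 0.827% ÷ 18.4% × 864 mL = 38.83 mL
tetracycline: dilute stock: 19.5 µg/mL × 864 mL ÷ 11300 µg/mL = 1.49 mL
sucrose: dilute stock: 2.48% ÷ 60% × 864 mL = 35.71 mL

potassium chloride 3.30 g; glucose 38.83 mL; tetracycline 1.49 mL; sucrose 35.71 mL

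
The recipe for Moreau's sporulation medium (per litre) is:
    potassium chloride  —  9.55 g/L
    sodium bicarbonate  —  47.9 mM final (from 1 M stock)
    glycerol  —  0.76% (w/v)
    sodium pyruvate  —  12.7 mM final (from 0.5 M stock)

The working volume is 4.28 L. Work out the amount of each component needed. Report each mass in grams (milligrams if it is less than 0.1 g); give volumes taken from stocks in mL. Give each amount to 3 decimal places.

Working volume: 4.28 L.
potassium chloride: 9.55 g/L × 4.28 L = 40.874 g
sodium bicarbonate: V = C2·V2/C1 = 47.9 mM × 4280 mL ÷ 1000 mM = 205.012 mL
glycerol: 0.76 g per 100 mL × 4280 mL ÷ 100 = 32.528 g
sodium pyruvate: C1V1 = C2V2 → 12.7 mM × 4280 mL ÷ 500 mM = 108.712 mL

potassium chloride 40.874 g; sodium bicarbonate 205.012 mL; glycerol 32.528 g; sodium pyruvate 108.712 mL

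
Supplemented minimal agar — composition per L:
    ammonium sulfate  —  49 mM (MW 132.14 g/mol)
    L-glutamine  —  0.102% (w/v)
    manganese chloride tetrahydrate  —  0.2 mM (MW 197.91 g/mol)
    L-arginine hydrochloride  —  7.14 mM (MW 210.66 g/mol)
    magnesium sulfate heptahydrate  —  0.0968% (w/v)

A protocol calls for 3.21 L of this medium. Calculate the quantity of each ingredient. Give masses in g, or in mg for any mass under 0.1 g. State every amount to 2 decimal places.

Working volume: 3.21 L.
ammonium sulfate: 49 mmol/L × 132.14 g/mol × 3.21 L ÷ 1000 = 20.78 g
L-glutamine: 0.102 g per 100 mL × 3210 mL ÷ 100 = 3.27 g
manganese chloride tetrahydrate: 0.2 mmol/L × 197.91 g/mol × 3.21 L ÷ 1000 = 0.13 g
L-arginine hydrochloride: 7.14 mmol/L × 210.66 g/mol × 3.21 L ÷ 1000 = 4.83 g
magnesium sulfate heptahydrate: 0.0968% w/v = 0.968 g/L → 0.968 × 3.21 L = 3.11 g

ammonium sulfate 20.78 g; L-glutamine 3.27 g; manganese chloride tetrahydrate 0.13 g; L-arginine hydrochloride 4.83 g; magnesium sulfate heptahydrate 3.11 g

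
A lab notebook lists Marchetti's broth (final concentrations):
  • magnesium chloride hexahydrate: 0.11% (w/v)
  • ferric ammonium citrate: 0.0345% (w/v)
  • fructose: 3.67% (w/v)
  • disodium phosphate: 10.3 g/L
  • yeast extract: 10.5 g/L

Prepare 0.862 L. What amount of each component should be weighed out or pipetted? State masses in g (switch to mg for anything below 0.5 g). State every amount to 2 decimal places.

Scale factor relative to 1 L: 0.862.
magnesium chloride hexahydrate: 0.11% w/v = 1.1 g/L → 1.1 × 0.862 L = 0.95 g
ferric ammonium citrate: 0.0345% w/v = 0.345 g/L → 0.345 × 0.862 L = 0.29739 g = 297.39 mg
fructose: 3.67 g per 100 mL × 862 mL ÷ 100 = 31.64 g
disodium phosphate: 10.3 g/L × 0.862 L = 8.88 g
yeast extract: 10.5 g/L × 0.862 L = 9.05 g

magnesium chloride hexahydrate 0.95 g; ferric ammonium citrate 297.39 mg; fructose 31.64 g; disodium phosphate 8.88 g; yeast extract 9.05 g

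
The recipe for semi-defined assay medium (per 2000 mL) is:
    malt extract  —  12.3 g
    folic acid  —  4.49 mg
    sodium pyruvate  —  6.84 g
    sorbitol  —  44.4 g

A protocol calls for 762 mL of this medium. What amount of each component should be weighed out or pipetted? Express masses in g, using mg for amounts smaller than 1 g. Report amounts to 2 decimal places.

malt extract 4.69 g; folic acid 1.71 mg; sodium pyruvate 2.61 g; sorbitol 16.92 g

Ratio of target to recipe volume: 762 / 2000 = 0.381.
malt extract: 12.3 g × (762 mL / 2000 mL) = 4.69 g
folic acid: 4.49 mg × (762 mL / 2000 mL) = 1.71 mg
sodium pyruvate: 6.84 g × (762 mL / 2000 mL) = 2.61 g
sorbitol: 44.4 g × (762 mL / 2000 mL) = 16.92 g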